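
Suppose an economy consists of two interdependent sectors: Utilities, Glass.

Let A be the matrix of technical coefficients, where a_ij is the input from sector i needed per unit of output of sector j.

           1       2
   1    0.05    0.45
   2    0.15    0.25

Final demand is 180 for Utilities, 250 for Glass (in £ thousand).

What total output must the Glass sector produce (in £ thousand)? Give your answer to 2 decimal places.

I − A =
  [   0.95    -0.45]
  [  -0.15     0.75]
det(I−A) = (0.95)(0.75) − (-0.45)(-0.15) = 0.6450
adj(I−A) = [[0.75, 0.45], [0.15, 0.95]]
(I − A)⁻¹ = adj(I−A) / det(I−A) ≈
  [   1.1628     0.6977]
  [   0.2326     1.4729]
x = (I − A)⁻¹ d = adj(I−A)·d / det(I−A), with det(I−A) = 0.6450:
  x_1 = (0.75·180 + 0.45·250) / 0.6450 = 247.50 / 0.6450 ≈ 383.72
  x_2 = (0.15·180 + 0.95·250) / 0.6450 = 264.50 / 0.6450 ≈ 410.08

x_2 = 410.08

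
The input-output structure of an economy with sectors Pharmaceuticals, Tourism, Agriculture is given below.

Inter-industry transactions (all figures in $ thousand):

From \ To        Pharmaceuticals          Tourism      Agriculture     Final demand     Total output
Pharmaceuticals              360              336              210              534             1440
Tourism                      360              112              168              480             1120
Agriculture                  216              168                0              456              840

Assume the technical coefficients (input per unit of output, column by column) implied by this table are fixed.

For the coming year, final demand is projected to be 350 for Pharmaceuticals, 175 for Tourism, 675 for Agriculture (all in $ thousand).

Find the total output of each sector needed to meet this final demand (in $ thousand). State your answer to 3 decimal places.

Technical coefficients a_ij = z_ij / X_j:
  a_11 = 360/1440 = 0.25, a_21 = 360/1440 = 0.25, a_31 = 216/1440 = 0.15
  a_12 = 336/1120 = 0.30, a_22 = 112/1120 = 0.10, a_32 = 168/1120 = 0.15
  a_13 = 210/840 = 0.25, a_23 = 168/840 = 0.20, a_33 = 0/840 = 0.00
I − A =
  [   0.75    -0.30    -0.25]
  [  -0.25     0.90    -0.20]
  [  -0.15    -0.15     1.00]
Cofactors of I−A, C_ij = (−1)^(i+j)·(minor ij) (rows/columns in the sector order above):
  C_11 = (0.90)(1.00) − (-0.20)(-0.15) = 0.8700
  C_12 = −[(-0.25)(1.00) − (-0.20)(-0.15)] = 0.2800
  C_13 = (-0.25)(-0.15) − (0.90)(-0.15) = 0.1725
  C_21 = −[(-0.30)(1.00) − (-0.25)(-0.15)] = 0.3375
  C_22 = (0.75)(1.00) − (-0.25)(-0.15) = 0.7125
  C_23 = −[(0.75)(-0.15) − (-0.30)(-0.15)] = 0.1575
  C_31 = (-0.30)(-0.20) − (-0.25)(0.90) = 0.2850
  C_32 = −[(0.75)(-0.20) − (-0.25)(-0.25)] = 0.2125
  C_33 = (0.75)(0.90) − (-0.30)(-0.25) = 0.6000
det(I−A) = Σ_j (I−A)_1j·C_1j = (0.75)(0.8700) + (-0.30)(0.2800) + (-0.25)(0.1725) = 0.525375
adj(I−A) = Cᵀ =
  [ 0.8700   0.3375   0.2850]
  [ 0.2800   0.7125   0.2125]
  [ 0.1725   0.1575   0.6000]
(I − A)⁻¹ = adj(I−A) / det(I−A) ≈
  [   1.6560     0.6424     0.5425]
  [   0.5330     1.3562     0.4045]
  [   0.3283     0.2998     1.1420]
x = (I − A)⁻¹ d = adj(I−A)·d / det(I−A), with det(I−A) = 0.525375:
  x_1 = (0.8700·350 + 0.3375·175 + 0.2850·675) / 0.525375 = 555.9375 / 0.525375 ≈ 1058.173
  x_2 = (0.2800·350 + 0.7125·175 + 0.2125·675) / 0.525375 = 366.125 / 0.525375 ≈ 696.883
  x_3 = (0.1725·350 + 0.1575·175 + 0.6000·675) / 0.525375 = 492.9375 / 0.525375 ≈ 938.258

x_1 = 1058.173, x_2 = 696.883, x_3 = 938.258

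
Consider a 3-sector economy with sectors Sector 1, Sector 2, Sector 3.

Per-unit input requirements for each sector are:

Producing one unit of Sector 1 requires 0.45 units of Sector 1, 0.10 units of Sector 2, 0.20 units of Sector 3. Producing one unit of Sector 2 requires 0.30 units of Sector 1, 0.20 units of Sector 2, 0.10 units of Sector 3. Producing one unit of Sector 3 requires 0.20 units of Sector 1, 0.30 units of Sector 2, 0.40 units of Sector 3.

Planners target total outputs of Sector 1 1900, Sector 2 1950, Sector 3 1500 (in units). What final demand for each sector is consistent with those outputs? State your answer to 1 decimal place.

d_1 = 160.0, d_2 = 920.0, d_3 = 325.0

I − A =
  [   0.55    -0.30    -0.20]
  [  -0.10     0.80    -0.30]
  [  -0.20    -0.10     0.60]
d = (I − A) x:
  d_1 = (+0.55)·1900 + (-0.30)·1950 + (-0.20)·1500 = 160.0
  d_2 = (-0.10)·1900 + (+0.80)·1950 + (-0.30)·1500 = 920.0
  d_3 = (-0.20)·1900 + (-0.10)·1950 + (+0.60)·1500 = 325.0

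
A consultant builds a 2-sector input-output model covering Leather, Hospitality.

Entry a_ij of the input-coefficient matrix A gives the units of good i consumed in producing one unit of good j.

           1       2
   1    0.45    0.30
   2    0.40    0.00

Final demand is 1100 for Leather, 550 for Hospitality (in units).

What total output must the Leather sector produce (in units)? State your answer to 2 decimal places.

I − A =
  [   0.55    -0.30]
  [  -0.40     1.00]
det(I−A) = (0.55)(1.00) − (-0.30)(-0.40) = 0.4300
adj(I−A) = [[1.00, 0.30], [0.40, 0.55]]
(I − A)⁻¹ = adj(I−A) / det(I−A) ≈
  [   2.3256     0.6977]
  [   0.9302     1.2791]
x = (I − A)⁻¹ d = adj(I−A)·d / det(I−A), with det(I−A) = 0.4300:
  x_1 = (1.00·1100 + 0.30·550) / 0.4300 = 1265.00 / 0.4300 ≈ 2941.86
  x_2 = (0.40·1100 + 0.55·550) / 0.4300 = 742.50 / 0.4300 ≈ 1726.74

x_1 = 2941.86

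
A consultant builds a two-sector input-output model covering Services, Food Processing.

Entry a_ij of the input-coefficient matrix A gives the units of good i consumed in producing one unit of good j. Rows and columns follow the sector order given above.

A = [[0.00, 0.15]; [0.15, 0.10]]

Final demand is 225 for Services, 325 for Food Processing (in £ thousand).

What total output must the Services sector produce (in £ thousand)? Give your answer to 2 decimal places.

I − A =
  [   1.00    -0.15]
  [  -0.15     0.90]
det(I−A) = (1.00)(0.90) − (-0.15)(-0.15) = 0.8775
adj(I−A) = [[0.90, 0.15], [0.15, 1.00]]
(I − A)⁻¹ = adj(I−A) / det(I−A) ≈
  [   1.0256     0.1709]
  [   0.1709     1.1396]
x = (I − A)⁻¹ d = adj(I−A)·d / det(I−A), with det(I−A) = 0.8775:
  x_S = (0.90·225 + 0.15·325) / 0.8775 = 251.25 / 0.8775 ≈ 286.32
  x_F = (0.15·225 + 1.00·325) / 0.8775 = 358.75 / 0.8775 ≈ 408.83

x_S = 286.32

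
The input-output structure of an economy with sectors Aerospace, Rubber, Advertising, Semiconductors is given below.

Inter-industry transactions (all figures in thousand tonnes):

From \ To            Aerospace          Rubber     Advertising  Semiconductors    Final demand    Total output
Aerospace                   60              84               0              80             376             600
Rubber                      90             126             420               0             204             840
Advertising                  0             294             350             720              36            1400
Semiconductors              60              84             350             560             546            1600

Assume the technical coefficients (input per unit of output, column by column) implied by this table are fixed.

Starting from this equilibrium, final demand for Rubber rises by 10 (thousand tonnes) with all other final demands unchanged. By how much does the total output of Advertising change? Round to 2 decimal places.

Technical coefficients a_ij = z_ij / X_j:
  a_11 = 60/600 = 0.10, a_21 = 90/600 = 0.15, a_31 = 0/600 = 0.00, a_41 = 60/600 = 0.10
  a_12 = 84/840 = 0.10, a_22 = 126/840 = 0.15, a_32 = 294/840 = 0.35, a_42 = 84/840 = 0.10
  a_13 = 0/1400 = 0.00, a_23 = 420/1400 = 0.30, a_33 = 350/1400 = 0.25, a_43 = 350/1400 = 0.25
  a_14 = 80/1600 = 0.05, a_24 = 0/1600 = 0.00, a_34 = 720/1600 = 0.45, a_44 = 560/1600 = 0.35
I − A =
  [   0.90    -0.10     0.00    -0.05]
  [  -0.15     0.85    -0.30     0.00]
  [   0.00    -0.35     0.75    -0.45]
  [  -0.10    -0.10    -0.25     0.65]
Compute the cofactors C_ij = (−1)^(i+j)·(3×3 minor ij) of I−A; the adjugate is their transpose:
adj(I−A) = Cᵀ =
  [ 0.237000   0.045625   0.031625   0.040125]
  [ 0.069750   0.333750   0.175875   0.127125]
  [ 0.079125   0.248000   0.482500   0.340125]
  [ 0.077625   0.153750   0.217500   0.468000]
det(I−A) = Σ_j (I−A)_1j·C_1j = (0.90)(0.237000) + (-0.10)(0.069750) + (0.00)(0.079125) + (-0.05)(0.077625) = 0.20244375
(I − A)⁻¹ = adj(I−A) / det(I−A) ≈
  [   1.1707     0.2254     0.1562     0.1982]
  [   0.3445     1.6486     0.8688     0.6280]
  [   0.3908     1.2250     2.3834     1.6801]
  [   0.3834     0.7595     1.0744     2.3118]
Δx = (I − A)⁻¹ Δd with Δd having +10 in the Rubber component and 0 elsewhere.
So Δx_3 = L_32 · (+10), where L_32 = adj(I−A)_32 / det(I−A) = 0.248000 / 0.20244375.
Δx_3 = 0.248000 × (+10) / 0.20244375 = 2.48 / 0.20244375 ≈ 12.25.

Δx_3 = 12.25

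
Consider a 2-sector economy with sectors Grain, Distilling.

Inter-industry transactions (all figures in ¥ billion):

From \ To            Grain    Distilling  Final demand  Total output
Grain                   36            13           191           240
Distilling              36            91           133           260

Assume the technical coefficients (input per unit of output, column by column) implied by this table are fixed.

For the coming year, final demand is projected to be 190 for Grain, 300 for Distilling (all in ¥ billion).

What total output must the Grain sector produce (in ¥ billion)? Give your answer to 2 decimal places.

Technical coefficients a_ij = z_ij / X_j:
  a_11 = 36/240 = 0.15, a_21 = 36/240 = 0.15
  a_12 = 13/260 = 0.05, a_22 = 91/260 = 0.35
I − A =
  [   0.85    -0.05]
  [  -0.15     0.65]
det(I−A) = (0.85)(0.65) − (-0.05)(-0.15) = 0.5450
adj(I−A) = [[0.65, 0.05], [0.15, 0.85]]
(I − A)⁻¹ = adj(I−A) / det(I−A) ≈
  [   1.1927     0.0917]
  [   0.2752     1.5596]
x = (I − A)⁻¹ d = adj(I−A)·d / det(I−A), with det(I−A) = 0.5450:
  x_1 = (0.65·190 + 0.05·300) / 0.5450 = 138.50 / 0.5450 ≈ 254.13
  x_2 = (0.15·190 + 0.85·300) / 0.5450 = 283.50 / 0.5450 ≈ 520.18

x_1 = 254.13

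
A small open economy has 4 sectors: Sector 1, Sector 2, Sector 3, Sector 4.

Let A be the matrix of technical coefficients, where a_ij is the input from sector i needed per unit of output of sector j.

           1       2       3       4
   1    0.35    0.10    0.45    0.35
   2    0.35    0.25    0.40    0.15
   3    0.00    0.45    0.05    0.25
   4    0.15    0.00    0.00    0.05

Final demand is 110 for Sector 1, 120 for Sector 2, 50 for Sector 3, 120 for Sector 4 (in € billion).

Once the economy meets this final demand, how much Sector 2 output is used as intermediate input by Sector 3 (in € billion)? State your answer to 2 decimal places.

I − A =
  [   0.65    -0.10    -0.45    -0.35]
  [  -0.35     0.75    -0.40    -0.15]
  [   0.00    -0.45     0.95    -0.25]
  [  -0.15     0.00     0.00     0.95]
Compute the cofactors C_ij = (−1)^(i+j)·(3×3 minor ij) of I−A; the adjugate is their transpose:
adj(I−A) = Cᵀ =
  [ 0.505875   0.282625   0.358625   0.325375]
  [ 0.352250   0.519875   0.385750   0.313375]
  [ 0.187875   0.258000   0.388250   0.212125]
  [ 0.079875   0.044625   0.056625   0.242000]
det(I−A) = Σ_j (I−A)_1j·C_1j = (0.65)(0.505875) + (-0.10)(0.352250) + (-0.45)(0.187875) + (-0.35)(0.079875) = 0.18109375
(I − A)⁻¹ = adj(I−A) / det(I−A) ≈
  [   2.7934     1.5607     1.9803     1.7967]
  [   1.9451     2.8708     2.1301     1.7305]
  [   1.0374     1.4247     2.1439     1.1714]
  [   0.4411     0.2464     0.3127     1.3363]
First solve x = (I − A)⁻¹ d = adj(I−A)·d / det(I−A); in particular x_3 = (0.187875·110 + 0.258000·120 + 0.388250·50 + 0.212125·120) / 0.18109375 = 96.49375 / 0.18109375 ≈ 532.8387.
Intermediate flow from 2 to 3: z_23 = a_23 · x_3 = 0.40 × 96.49375 / 0.18109375 = 38.5975 / 0.18109375 ≈ 213.14.

z_23 = 213.14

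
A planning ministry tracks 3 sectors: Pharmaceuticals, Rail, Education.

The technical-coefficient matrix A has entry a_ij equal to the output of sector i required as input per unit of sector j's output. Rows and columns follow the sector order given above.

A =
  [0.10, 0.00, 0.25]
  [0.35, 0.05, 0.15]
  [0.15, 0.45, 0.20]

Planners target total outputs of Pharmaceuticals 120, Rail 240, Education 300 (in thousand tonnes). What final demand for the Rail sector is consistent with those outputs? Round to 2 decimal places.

d_2 = 141.00

I − A =
  [   0.90     0.00    -0.25]
  [  -0.35     0.95    -0.15]
  [  -0.15    -0.45     0.80]
d = (I − A) x:
  d_1 = (+0.90)·120 + (+0.00)·240 + (-0.25)·300 = 33.00
  d_2 = (-0.35)·120 + (+0.95)·240 + (-0.15)·300 = 141.00
  d_3 = (-0.15)·120 + (-0.45)·240 + (+0.80)·300 = 114.00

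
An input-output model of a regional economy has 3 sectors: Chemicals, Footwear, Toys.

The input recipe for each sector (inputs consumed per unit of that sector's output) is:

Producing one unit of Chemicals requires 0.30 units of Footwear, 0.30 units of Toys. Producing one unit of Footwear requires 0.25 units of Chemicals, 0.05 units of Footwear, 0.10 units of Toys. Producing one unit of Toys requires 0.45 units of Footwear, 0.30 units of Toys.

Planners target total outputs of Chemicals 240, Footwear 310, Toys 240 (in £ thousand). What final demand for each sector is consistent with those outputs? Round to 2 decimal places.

d_C = 162.50, d_F = 114.50, d_T = 65.00

I − A =
  [   1.00    -0.25     0.00]
  [  -0.30     0.95    -0.45]
  [  -0.30    -0.10     0.70]
d = (I − A) x:
  d_C = (+1.00)·240 + (-0.25)·310 + (+0.00)·240 = 162.50
  d_F = (-0.30)·240 + (+0.95)·310 + (-0.45)·240 = 114.50
  d_T = (-0.30)·240 + (-0.10)·310 + (+0.70)·240 = 65.00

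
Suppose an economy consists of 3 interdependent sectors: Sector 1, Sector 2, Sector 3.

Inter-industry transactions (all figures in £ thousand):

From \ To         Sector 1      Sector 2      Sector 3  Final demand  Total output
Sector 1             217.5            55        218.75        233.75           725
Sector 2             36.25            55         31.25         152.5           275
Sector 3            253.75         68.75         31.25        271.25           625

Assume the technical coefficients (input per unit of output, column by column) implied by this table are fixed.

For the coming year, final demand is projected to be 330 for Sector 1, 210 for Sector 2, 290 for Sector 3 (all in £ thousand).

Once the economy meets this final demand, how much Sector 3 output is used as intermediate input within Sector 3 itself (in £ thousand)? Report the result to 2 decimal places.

Technical coefficients a_ij = z_ij / X_j:
  a_11 = 217.5/725 = 0.30, a_21 = 36.25/725 = 0.05, a_31 = 253.75/725 = 0.35
  a_12 = 55/275 = 0.20, a_22 = 55/275 = 0.20, a_32 = 68.75/275 = 0.25
  a_13 = 218.75/625 = 0.35, a_23 = 31.25/625 = 0.05, a_33 = 31.25/625 = 0.05
I − A =
  [   0.70    -0.20    -0.35]
  [  -0.05     0.80    -0.05]
  [  -0.35    -0.25     0.95]
Cofactors of I−A, C_ij = (−1)^(i+j)·(minor ij) (rows/columns in the sector order above):
  C_11 = (0.80)(0.95) − (-0.05)(-0.25) = 0.7475
  C_12 = −[(-0.05)(0.95) − (-0.05)(-0.35)] = 0.0650
  C_13 = (-0.05)(-0.25) − (0.80)(-0.35) = 0.2925
  C_21 = −[(-0.20)(0.95) − (-0.35)(-0.25)] = 0.2775
  C_22 = (0.70)(0.95) − (-0.35)(-0.35) = 0.5425
  C_23 = −[(0.70)(-0.25) − (-0.20)(-0.35)] = 0.2450
  C_31 = (-0.20)(-0.05) − (-0.35)(0.80) = 0.2900
  C_32 = −[(0.70)(-0.05) − (-0.35)(-0.05)] = 0.0525
  C_33 = (0.70)(0.80) − (-0.20)(-0.05) = 0.5500
det(I−A) = Σ_j (I−A)_1j·C_1j = (0.70)(0.7475) + (-0.20)(0.0650) + (-0.35)(0.2925) = 0.407875
adj(I−A) = Cᵀ =
  [ 0.7475   0.2775   0.2900]
  [ 0.0650   0.5425   0.0525]
  [ 0.2925   0.2450   0.5500]
(I − A)⁻¹ = adj(I−A) / det(I−A) ≈
  [   1.8327     0.6804     0.7110]
  [   0.1594     1.3301     0.1287]
  [   0.7171     0.6007     1.3485]
First solve x = (I − A)⁻¹ d = adj(I−A)·d / det(I−A); in particular x_3 = (0.2925·330 + 0.2450·210 + 0.5500·290) / 0.407875 = 307.475 / 0.407875 ≈ 753.8462.
Intermediate flow from 3 to 3: z_33 = a_33 · x_3 = 0.05 × 307.475 / 0.407875 = 15.37375 / 0.407875 ≈ 37.69.

z_33 = 37.69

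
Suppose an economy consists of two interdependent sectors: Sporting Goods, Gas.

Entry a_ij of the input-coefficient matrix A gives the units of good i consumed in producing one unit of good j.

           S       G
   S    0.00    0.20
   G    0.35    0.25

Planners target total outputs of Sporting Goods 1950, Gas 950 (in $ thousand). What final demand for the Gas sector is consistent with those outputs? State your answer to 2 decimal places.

d_G = 30.00

I − A =
  [   1.00    -0.20]
  [  -0.35     0.75]
d = (I − A) x:
  d_S = (+1.00)·1950 + (-0.20)·950 = 1760.00
  d_G = (-0.35)·1950 + (+0.75)·950 = 30.00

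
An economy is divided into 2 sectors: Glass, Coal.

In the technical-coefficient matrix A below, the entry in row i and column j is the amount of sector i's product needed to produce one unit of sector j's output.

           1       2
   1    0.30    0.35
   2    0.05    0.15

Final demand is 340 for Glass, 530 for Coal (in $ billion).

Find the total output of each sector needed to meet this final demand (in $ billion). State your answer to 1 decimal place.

x_1 = 821.6, x_2 = 671.9

I − A =
  [   0.70    -0.35]
  [  -0.05     0.85]
det(I−A) = (0.70)(0.85) − (-0.35)(-0.05) = 0.5775
adj(I−A) = [[0.85, 0.35], [0.05, 0.70]]
(I − A)⁻¹ = adj(I−A) / det(I−A) ≈
  [   1.4719     0.6061]
  [   0.0866     1.2121]
x = (I − A)⁻¹ d = adj(I−A)·d / det(I−A), with det(I−A) = 0.5775:
  x_1 = (0.85·340 + 0.35·530) / 0.5775 = 474.50 / 0.5775 ≈ 821.6
  x_2 = (0.05·340 + 0.70·530) / 0.5775 = 388.00 / 0.5775 ≈ 671.9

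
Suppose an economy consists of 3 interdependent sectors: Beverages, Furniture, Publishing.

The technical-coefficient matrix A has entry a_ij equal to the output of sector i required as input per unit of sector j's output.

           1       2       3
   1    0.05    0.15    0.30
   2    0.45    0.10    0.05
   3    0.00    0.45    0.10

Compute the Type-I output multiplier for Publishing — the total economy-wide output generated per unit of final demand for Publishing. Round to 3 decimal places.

m_3 = 1.991

I − A =
  [   0.95    -0.15    -0.30]
  [  -0.45     0.90    -0.05]
  [   0.00    -0.45     0.90]
Cofactors of I−A, C_ij = (−1)^(i+j)·(minor ij) (rows/columns in the sector order above):
  C_11 = (0.90)(0.90) − (-0.05)(-0.45) = 0.7875
  C_12 = −[(-0.45)(0.90) − (-0.05)(0.00)] = 0.4050
  C_13 = (-0.45)(-0.45) − (0.90)(0.00) = 0.2025
  C_21 = −[(-0.15)(0.90) − (-0.30)(-0.45)] = 0.2700
  C_22 = (0.95)(0.90) − (-0.30)(0.00) = 0.8550
  C_23 = −[(0.95)(-0.45) − (-0.15)(0.00)] = 0.4275
  C_31 = (-0.15)(-0.05) − (-0.30)(0.90) = 0.2775
  C_32 = −[(0.95)(-0.05) − (-0.30)(-0.45)] = 0.1825
  C_33 = (0.95)(0.90) − (-0.15)(-0.45) = 0.7875
det(I−A) = Σ_j (I−A)_1j·C_1j = (0.95)(0.7875) + (-0.15)(0.4050) + (-0.30)(0.2025) = 0.626625
adj(I−A) = Cᵀ =
  [ 0.7875   0.2700   0.2775]
  [ 0.4050   0.8550   0.1825]
  [ 0.2025   0.4275   0.7875]
(I − A)⁻¹ = adj(I−A) / det(I−A) ≈
  [   1.2567     0.4309     0.4428]
  [   0.6463     1.3645     0.2912]
  [   0.3232     0.6822     1.2567]
The output multiplier for sector j is the column-j sum of the Leontief inverse (I − A)⁻¹ = adj(I−A) / det(I−A).
Column 3 of adj(I−A): (0.2775, 0.1825, 0.7875); det(I−A) = 0.626625.
m_3 = (0.2775 + 0.1825 + 0.7875) / 0.626625 = 1.2475 / 0.626625 ≈ 1.991.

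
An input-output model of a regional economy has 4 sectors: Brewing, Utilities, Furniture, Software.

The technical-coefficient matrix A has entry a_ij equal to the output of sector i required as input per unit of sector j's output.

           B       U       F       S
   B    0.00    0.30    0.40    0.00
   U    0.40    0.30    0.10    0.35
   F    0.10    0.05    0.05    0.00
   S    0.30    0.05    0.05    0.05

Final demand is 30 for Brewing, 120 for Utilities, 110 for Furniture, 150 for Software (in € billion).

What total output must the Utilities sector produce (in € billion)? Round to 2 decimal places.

I − A =
  [   1.00    -0.30    -0.40     0.00]
  [  -0.40     0.70    -0.10    -0.35]
  [  -0.10    -0.05     0.95     0.00]
  [  -0.30    -0.05    -0.05     0.95]
Compute the cofactors C_ij = (−1)^(i+j)·(3×3 minor ij) of I−A; the adjugate is their transpose:
adj(I−A) = Cᵀ =
  [ 0.60950   0.28975   0.29275   0.10675]
  [ 0.47200   0.86450   0.30650   0.31850]
  [ 0.08900   0.07600   0.50200   0.02800]
  [ 0.22200   0.14100   0.13500   0.50700]
det(I−A) = Σ_j (I−A)_1j·C_1j = (1.00)(0.60950) + (-0.30)(0.47200) + (-0.40)(0.08900) + (0.00)(0.22200) = 0.4323
(I − A)⁻¹ = adj(I−A) / det(I−A) ≈
  [   1.4099     0.6703     0.6772     0.2469]
  [   1.0918     1.9998     0.7090     0.7368]
  [   0.2059     0.1758     1.1612     0.0648]
  [   0.5135     0.3262     0.3123     1.1728]
x = (I − A)⁻¹ d = adj(I−A)·d / det(I−A), with det(I−A) = 0.4323:
  x_B = (0.60950·30 + 0.28975·120 + 0.29275·110 + 0.10675·150) / 0.4323 = 101.27 / 0.4323 ≈ 234.26
  x_U = (0.47200·30 + 0.86450·120 + 0.30650·110 + 0.31850·150) / 0.4323 = 199.39 / 0.4323 ≈ 461.23
  x_F = (0.08900·30 + 0.07600·120 + 0.50200·110 + 0.02800·150) / 0.4323 = 71.21 / 0.4323 ≈ 164.72
  x_S = (0.22200·30 + 0.14100·120 + 0.13500·110 + 0.50700·150) / 0.4323 = 114.48 / 0.4323 ≈ 264.82

x_U = 461.23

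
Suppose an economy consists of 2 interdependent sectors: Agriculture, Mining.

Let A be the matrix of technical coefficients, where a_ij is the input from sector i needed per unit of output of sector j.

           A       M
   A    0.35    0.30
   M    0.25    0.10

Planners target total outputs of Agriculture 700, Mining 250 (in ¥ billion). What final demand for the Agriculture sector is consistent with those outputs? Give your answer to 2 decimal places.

I − A =
  [   0.65    -0.30]
  [  -0.25     0.90]
d = (I − A) x:
  d_A = (+0.65)·700 + (-0.30)·250 = 380.00
  d_M = (-0.25)·700 + (+0.90)·250 = 50.00

d_A = 380.00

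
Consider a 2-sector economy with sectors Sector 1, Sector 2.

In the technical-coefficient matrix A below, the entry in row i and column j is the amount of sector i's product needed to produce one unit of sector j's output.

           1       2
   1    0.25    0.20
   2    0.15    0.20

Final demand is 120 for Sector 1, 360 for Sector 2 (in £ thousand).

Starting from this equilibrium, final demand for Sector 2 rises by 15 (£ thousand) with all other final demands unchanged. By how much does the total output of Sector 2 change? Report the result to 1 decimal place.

Δx_2 = 19.7

I − A =
  [   0.75    -0.20]
  [  -0.15     0.80]
det(I−A) = (0.75)(0.80) − (-0.20)(-0.15) = 0.5700
adj(I−A) = [[0.80, 0.20], [0.15, 0.75]]
(I − A)⁻¹ = adj(I−A) / det(I−A) ≈
  [   1.4035     0.3509]
  [   0.2632     1.3158]
Δx = (I − A)⁻¹ Δd with Δd having +15 in the Sector 2 component and 0 elsewhere.
So Δx_2 = L_22 · (+15), where L_22 = adj(I−A)_22 / det(I−A) = 0.75 / 0.5700.
Δx_2 = 0.75 × (+15) / 0.5700 = 11.25 / 0.5700 ≈ 19.7.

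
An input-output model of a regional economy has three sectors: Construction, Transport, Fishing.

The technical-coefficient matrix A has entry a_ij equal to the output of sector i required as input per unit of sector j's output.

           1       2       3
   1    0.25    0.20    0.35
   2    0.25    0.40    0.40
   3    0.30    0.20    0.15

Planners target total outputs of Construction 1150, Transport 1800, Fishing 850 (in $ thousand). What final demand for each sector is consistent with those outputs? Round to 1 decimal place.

d_1 = 205.0, d_2 = 452.5, d_3 = 17.5

I − A =
  [   0.75    -0.20    -0.35]
  [  -0.25     0.60    -0.40]
  [  -0.30    -0.20     0.85]
d = (I − A) x:
  d_1 = (+0.75)·1150 + (-0.20)·1800 + (-0.35)·850 = 205.0
  d_2 = (-0.25)·1150 + (+0.60)·1800 + (-0.40)·850 = 452.5
  d_3 = (-0.30)·1150 + (-0.20)·1800 + (+0.85)·850 = 17.5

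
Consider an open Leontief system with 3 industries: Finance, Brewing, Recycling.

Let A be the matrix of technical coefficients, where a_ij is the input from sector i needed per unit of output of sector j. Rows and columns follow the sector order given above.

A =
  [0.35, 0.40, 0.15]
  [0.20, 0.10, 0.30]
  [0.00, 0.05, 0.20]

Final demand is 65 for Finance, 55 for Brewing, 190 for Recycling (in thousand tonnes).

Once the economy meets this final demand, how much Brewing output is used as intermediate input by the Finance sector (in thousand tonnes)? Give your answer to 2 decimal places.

z_BF = 57.18

I − A =
  [   0.65    -0.40    -0.15]
  [  -0.20     0.90    -0.30]
  [   0.00    -0.05     0.80]
Cofactors of I−A, C_ij = (−1)^(i+j)·(minor ij) (rows/columns in the sector order above):
  C_11 = (0.90)(0.80) − (-0.30)(-0.05) = 0.7050
  C_12 = −[(-0.20)(0.80) − (-0.30)(0.00)] = 0.1600
  C_13 = (-0.20)(-0.05) − (0.90)(0.00) = 0.0100
  C_21 = −[(-0.40)(0.80) − (-0.15)(-0.05)] = 0.3275
  C_22 = (0.65)(0.80) − (-0.15)(0.00) = 0.5200
  C_23 = −[(0.65)(-0.05) − (-0.40)(0.00)] = 0.0325
  C_31 = (-0.40)(-0.30) − (-0.15)(0.90) = 0.2550
  C_32 = −[(0.65)(-0.30) − (-0.15)(-0.20)] = 0.2250
  C_33 = (0.65)(0.90) − (-0.40)(-0.20) = 0.5050
det(I−A) = Σ_j (I−A)_1j·C_1j = (0.65)(0.7050) + (-0.40)(0.1600) + (-0.15)(0.0100) = 0.39275
adj(I−A) = Cᵀ =
  [ 0.7050   0.3275   0.2550]
  [ 0.1600   0.5200   0.2250]
  [ 0.0100   0.0325   0.5050]
(I − A)⁻¹ = adj(I−A) / det(I−A) ≈
  [   1.7950     0.8339     0.6493]
  [   0.4074     1.3240     0.5729]
  [   0.0255     0.0827     1.2858]
First solve x = (I − A)⁻¹ d = adj(I−A)·d / det(I−A); in particular x_F = (0.7050·65 + 0.3275·55 + 0.2550·190) / 0.39275 = 112.2875 / 0.39275 ≈ 285.9007.
Intermediate flow from B to F: z_BF = a_BF · x_F = 0.20 × 112.2875 / 0.39275 = 22.4575 / 0.39275 ≈ 57.18.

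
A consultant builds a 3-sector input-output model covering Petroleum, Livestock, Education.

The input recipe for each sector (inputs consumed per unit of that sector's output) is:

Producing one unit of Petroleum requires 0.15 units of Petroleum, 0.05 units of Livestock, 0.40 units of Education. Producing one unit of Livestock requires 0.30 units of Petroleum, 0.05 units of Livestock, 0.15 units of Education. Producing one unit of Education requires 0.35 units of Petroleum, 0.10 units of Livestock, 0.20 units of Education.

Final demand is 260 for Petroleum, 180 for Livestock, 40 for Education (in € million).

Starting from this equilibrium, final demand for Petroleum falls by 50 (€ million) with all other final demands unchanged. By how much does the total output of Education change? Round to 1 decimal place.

I − A =
  [   0.85    -0.30    -0.35]
  [  -0.05     0.95    -0.10]
  [  -0.40    -0.15     0.80]
Cofactors of I−A, C_ij = (−1)^(i+j)·(minor ij) (rows/columns in the sector order above):
  C_11 = (0.95)(0.80) − (-0.10)(-0.15) = 0.7450
  C_12 = −[(-0.05)(0.80) − (-0.10)(-0.40)] = 0.0800
  C_13 = (-0.05)(-0.15) − (0.95)(-0.40) = 0.3875
  C_21 = −[(-0.30)(0.80) − (-0.35)(-0.15)] = 0.2925
  C_22 = (0.85)(0.80) − (-0.35)(-0.40) = 0.5400
  C_23 = −[(0.85)(-0.15) − (-0.30)(-0.40)] = 0.2475
  C_31 = (-0.30)(-0.10) − (-0.35)(0.95) = 0.3625
  C_32 = −[(0.85)(-0.10) − (-0.35)(-0.05)] = 0.1025
  C_33 = (0.85)(0.95) − (-0.30)(-0.05) = 0.7925
det(I−A) = Σ_j (I−A)_1j·C_1j = (0.85)(0.7450) + (-0.30)(0.0800) + (-0.35)(0.3875) = 0.473625
adj(I−A) = Cᵀ =
  [ 0.7450   0.2925   0.3625]
  [ 0.0800   0.5400   0.1025]
  [ 0.3875   0.2475   0.7925]
(I − A)⁻¹ = adj(I−A) / det(I−A) ≈
  [   1.5730     0.6176     0.7654]
  [   0.1689     1.1401     0.2164]
  [   0.8182     0.5226     1.6733]
Δx = (I − A)⁻¹ Δd with Δd having -50 in the Petroleum component and 0 elsewhere.
So Δx_3 = L_31 · (-50), where L_31 = adj(I−A)_31 / det(I−A) = 0.3875 / 0.473625.
Δx_3 = 0.3875 × (-50) / 0.473625 = -19.375 / 0.473625 ≈ -40.9.

Δx_3 = -40.9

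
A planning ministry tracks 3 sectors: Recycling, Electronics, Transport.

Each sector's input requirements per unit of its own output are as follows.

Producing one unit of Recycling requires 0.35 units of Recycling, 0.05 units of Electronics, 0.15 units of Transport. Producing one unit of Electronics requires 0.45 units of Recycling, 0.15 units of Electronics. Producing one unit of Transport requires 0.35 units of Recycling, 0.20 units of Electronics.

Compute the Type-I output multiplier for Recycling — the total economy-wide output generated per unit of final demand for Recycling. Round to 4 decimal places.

m_R = 2.2411

I − A =
  [   0.65    -0.45    -0.35]
  [  -0.05     0.85    -0.20]
  [  -0.15     0.00     1.00]
Cofactors of I−A, C_ij = (−1)^(i+j)·(minor ij) (rows/columns in the sector order above):
  C_11 = (0.85)(1.00) − (-0.20)(0.00) = 0.8500
  C_12 = −[(-0.05)(1.00) − (-0.20)(-0.15)] = 0.0800
  C_13 = (-0.05)(0.00) − (0.85)(-0.15) = 0.1275
  C_21 = −[(-0.45)(1.00) − (-0.35)(0.00)] = 0.4500
  C_22 = (0.65)(1.00) − (-0.35)(-0.15) = 0.5975
  C_23 = −[(0.65)(0.00) − (-0.45)(-0.15)] = 0.0675
  C_31 = (-0.45)(-0.20) − (-0.35)(0.85) = 0.3875
  C_32 = −[(0.65)(-0.20) − (-0.35)(-0.05)] = 0.1475
  C_33 = (0.65)(0.85) − (-0.45)(-0.05) = 0.5300
det(I−A) = Σ_j (I−A)_1j·C_1j = (0.65)(0.8500) + (-0.45)(0.0800) + (-0.35)(0.1275) = 0.471875
adj(I−A) = Cᵀ =
  [ 0.8500   0.4500   0.3875]
  [ 0.0800   0.5975   0.1475]
  [ 0.1275   0.0675   0.5300]
(I − A)⁻¹ = adj(I−A) / det(I−A) ≈
  [   1.80132     0.95364     0.82119]
  [   0.16954     1.26623     0.31258]
  [   0.27020     0.14305     1.12318]
The output multiplier for sector j is the column-j sum of the Leontief inverse (I − A)⁻¹ = adj(I−A) / det(I−A).
Column R of adj(I−A): (0.8500, 0.0800, 0.1275); det(I−A) = 0.471875.
m_R = (0.8500 + 0.0800 + 0.1275) / 0.471875 = 1.0575 / 0.471875 ≈ 2.2411.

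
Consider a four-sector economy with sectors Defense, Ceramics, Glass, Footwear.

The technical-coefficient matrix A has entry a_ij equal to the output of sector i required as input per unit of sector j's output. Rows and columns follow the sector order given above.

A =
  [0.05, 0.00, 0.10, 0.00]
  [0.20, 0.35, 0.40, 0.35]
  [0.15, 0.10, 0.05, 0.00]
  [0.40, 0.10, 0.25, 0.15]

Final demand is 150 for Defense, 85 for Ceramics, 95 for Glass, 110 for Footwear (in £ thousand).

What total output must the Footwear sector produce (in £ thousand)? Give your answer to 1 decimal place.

I − A =
  [   0.95     0.00    -0.10     0.00]
  [  -0.20     0.65    -0.40    -0.35]
  [  -0.15    -0.10     0.95     0.00]
  [  -0.40    -0.10    -0.25     0.85]
Compute the cofactors C_ij = (−1)^(i+j)·(3×3 minor ij) of I−A; the adjugate is their transpose:
adj(I−A) = Cᵀ =
  [ 0.448875   0.008500   0.051750   0.003500]
  [ 0.358625   0.754375   0.437125   0.310625]
  [ 0.108625   0.080750   0.491625   0.033250]
  [ 0.285375   0.116500   0.220375   0.536875]
det(I−A) = Σ_j (I−A)_1j·C_1j = (0.95)(0.448875) + (0.00)(0.358625) + (-0.10)(0.108625) + (0.00)(0.285375) = 0.41556875
(I − A)⁻¹ = adj(I−A) / det(I−A) ≈
  [   1.0801     0.0205     0.1245     0.0084]
  [   0.8630     1.8153     1.0519     0.7475]
  [   0.2614     0.1943     1.1830     0.0800]
  [   0.6867     0.2803     0.5303     1.2919]
x = (I − A)⁻¹ d = adj(I−A)·d / det(I−A), with det(I−A) = 0.41556875:
  x_1 = (0.448875·150 + 0.008500·85 + 0.051750·95 + 0.003500·110) / 0.41556875 = 73.355 / 0.41556875 ≈ 176.5
  x_2 = (0.358625·150 + 0.754375·85 + 0.437125·95 + 0.310625·110) / 0.41556875 = 193.61125 / 0.41556875 ≈ 465.9
  x_3 = (0.108625·150 + 0.080750·85 + 0.491625·95 + 0.033250·110) / 0.41556875 = 73.519375 / 0.41556875 ≈ 176.9
  x_4 = (0.285375·150 + 0.116500·85 + 0.220375·95 + 0.536875·110) / 0.41556875 = 132.700625 / 0.41556875 ≈ 319.3

x_4 = 319.3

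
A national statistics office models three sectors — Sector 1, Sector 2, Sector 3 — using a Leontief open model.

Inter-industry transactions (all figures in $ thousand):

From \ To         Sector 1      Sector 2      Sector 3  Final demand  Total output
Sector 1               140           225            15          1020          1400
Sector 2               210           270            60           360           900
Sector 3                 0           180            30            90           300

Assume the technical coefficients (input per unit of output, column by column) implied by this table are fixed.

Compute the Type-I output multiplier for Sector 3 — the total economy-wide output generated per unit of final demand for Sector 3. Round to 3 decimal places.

m_3 = 1.745

Technical coefficients a_ij = z_ij / X_j:
  a_11 = 140/1400 = 0.10, a_21 = 210/1400 = 0.15, a_31 = 0/1400 = 0.00
  a_12 = 225/900 = 0.25, a_22 = 270/900 = 0.30, a_32 = 180/900 = 0.20
  a_13 = 15/300 = 0.05, a_23 = 60/300 = 0.20, a_33 = 30/300 = 0.10
I − A =
  [   0.90    -0.25    -0.05]
  [  -0.15     0.70    -0.20]
  [   0.00    -0.20     0.90]
Cofactors of I−A, C_ij = (−1)^(i+j)·(minor ij) (rows/columns in the sector order above):
  C_11 = (0.70)(0.90) − (-0.20)(-0.20) = 0.5900
  C_12 = −[(-0.15)(0.90) − (-0.20)(0.00)] = 0.1350
  C_13 = (-0.15)(-0.20) − (0.70)(0.00) = 0.0300
  C_21 = −[(-0.25)(0.90) − (-0.05)(-0.20)] = 0.2350
  C_22 = (0.90)(0.90) − (-0.05)(0.00) = 0.8100
  C_23 = −[(0.90)(-0.20) − (-0.25)(0.00)] = 0.1800
  C_31 = (-0.25)(-0.20) − (-0.05)(0.70) = 0.0850
  C_32 = −[(0.90)(-0.20) − (-0.05)(-0.15)] = 0.1875
  C_33 = (0.90)(0.70) − (-0.25)(-0.15) = 0.5925
det(I−A) = Σ_j (I−A)_1j·C_1j = (0.90)(0.5900) + (-0.25)(0.1350) + (-0.05)(0.0300) = 0.49575
adj(I−A) = Cᵀ =
  [ 0.5900   0.2350   0.0850]
  [ 0.1350   0.8100   0.1875]
  [ 0.0300   0.1800   0.5925]
(I − A)⁻¹ = adj(I−A) / det(I−A) ≈
  [   1.1901     0.4740     0.1715]
  [   0.2723     1.6339     0.3782]
  [   0.0605     0.3631     1.1952]
The output multiplier for sector j is the column-j sum of the Leontief inverse (I − A)⁻¹ = adj(I−A) / det(I−A).
Column 3 of adj(I−A): (0.0850, 0.1875, 0.5925); det(I−A) = 0.49575.
m_3 = (0.0850 + 0.1875 + 0.5925) / 0.49575 = 0.865 / 0.49575 ≈ 1.745.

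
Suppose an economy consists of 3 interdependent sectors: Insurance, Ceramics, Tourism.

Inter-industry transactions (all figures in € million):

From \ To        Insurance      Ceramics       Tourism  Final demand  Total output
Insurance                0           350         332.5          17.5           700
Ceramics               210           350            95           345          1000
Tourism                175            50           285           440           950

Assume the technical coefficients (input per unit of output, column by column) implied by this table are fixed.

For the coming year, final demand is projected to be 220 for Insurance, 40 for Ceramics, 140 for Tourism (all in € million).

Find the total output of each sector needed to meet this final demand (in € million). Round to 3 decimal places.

x_I = 478.528, x_C = 343.231, x_T = 395.419

Technical coefficients a_ij = z_ij / X_j:
  a_II = 0/700 = 0.00, a_CI = 210/700 = 0.30, a_TI = 175/700 = 0.25
  a_IC = 350/1000 = 0.35, a_CC = 350/1000 = 0.35, a_TC = 50/1000 = 0.05
  a_IT = 332.5/950 = 0.35, a_CT = 95/950 = 0.10, a_TT = 285/950 = 0.30
I − A =
  [   1.00    -0.35    -0.35]
  [  -0.30     0.65    -0.10]
  [  -0.25    -0.05     0.70]
Cofactors of I−A, C_ij = (−1)^(i+j)·(minor ij) (rows/columns in the sector order above):
  C_11 = (0.65)(0.70) − (-0.10)(-0.05) = 0.4500
  C_12 = −[(-0.30)(0.70) − (-0.10)(-0.25)] = 0.2350
  C_13 = (-0.30)(-0.05) − (0.65)(-0.25) = 0.1775
  C_21 = −[(-0.35)(0.70) − (-0.35)(-0.05)] = 0.2625
  C_22 = (1.00)(0.70) − (-0.35)(-0.25) = 0.6125
  C_23 = −[(1.00)(-0.05) − (-0.35)(-0.25)] = 0.1375
  C_31 = (-0.35)(-0.10) − (-0.35)(0.65) = 0.2625
  C_32 = −[(1.00)(-0.10) − (-0.35)(-0.30)] = 0.2050
  C_33 = (1.00)(0.65) − (-0.35)(-0.30) = 0.5450
det(I−A) = Σ_j (I−A)_1j·C_1j = (1.00)(0.4500) + (-0.35)(0.2350) + (-0.35)(0.1775) = 0.305625
adj(I−A) = Cᵀ =
  [ 0.4500   0.2625   0.2625]
  [ 0.2350   0.6125   0.2050]
  [ 0.1775   0.1375   0.5450]
(I − A)⁻¹ = adj(I−A) / det(I−A) ≈
  [   1.4724     0.8589     0.8589]
  [   0.7689     2.0041     0.6708]
  [   0.5808     0.4499     1.7832]
x = (I − A)⁻¹ d = adj(I−A)·d / det(I−A), with det(I−A) = 0.305625:
  x_I = (0.4500·220 + 0.2625·40 + 0.2625·140) / 0.305625 = 146.25 / 0.305625 ≈ 478.528
  x_C = (0.2350·220 + 0.6125·40 + 0.2050·140) / 0.305625 = 104.90 / 0.305625 ≈ 343.231
  x_T = (0.1775·220 + 0.1375·40 + 0.5450·140) / 0.305625 = 120.85 / 0.305625 ≈ 395.419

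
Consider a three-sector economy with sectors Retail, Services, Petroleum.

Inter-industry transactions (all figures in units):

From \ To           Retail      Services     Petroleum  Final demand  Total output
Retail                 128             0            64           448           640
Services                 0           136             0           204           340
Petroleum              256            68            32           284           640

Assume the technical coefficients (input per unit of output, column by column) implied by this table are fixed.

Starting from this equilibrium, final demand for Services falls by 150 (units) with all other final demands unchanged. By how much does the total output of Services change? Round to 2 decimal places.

Technical coefficients a_ij = z_ij / X_j:
  a_11 = 128/640 = 0.20, a_21 = 0/640 = 0.00, a_31 = 256/640 = 0.40
  a_12 = 0/340 = 0.00, a_22 = 136/340 = 0.40, a_32 = 68/340 = 0.20
  a_13 = 64/640 = 0.10, a_23 = 0/640 = 0.00, a_33 = 32/640 = 0.05
I − A =
  [   0.80     0.00    -0.10]
  [   0.00     0.60     0.00]
  [  -0.40    -0.20     0.95]
Cofactors of I−A, C_ij = (−1)^(i+j)·(minor ij) (rows/columns in the sector order above):
  C_11 = (0.60)(0.95) − (0.00)(-0.20) = 0.5700
  C_12 = −[(0.00)(0.95) − (0.00)(-0.40)] = 0.0000
  C_13 = (0.00)(-0.20) − (0.60)(-0.40) = 0.2400
  C_21 = −[(0.00)(0.95) − (-0.10)(-0.20)] = 0.0200
  C_22 = (0.80)(0.95) − (-0.10)(-0.40) = 0.7200
  C_23 = −[(0.80)(-0.20) − (0.00)(-0.40)] = 0.1600
  C_31 = (0.00)(0.00) − (-0.10)(0.60) = 0.0600
  C_32 = −[(0.80)(0.00) − (-0.10)(0.00)] = 0.0000
  C_33 = (0.80)(0.60) − (0.00)(0.00) = 0.4800
det(I−A) = Σ_j (I−A)_1j·C_1j = (0.80)(0.5700) + (0.00)(0.0000) + (-0.10)(0.2400) = 0.4320
adj(I−A) = Cᵀ =
  [ 0.5700   0.0200   0.0600]
  [ 0.0000   0.7200   0.0000]
  [ 0.2400   0.1600   0.4800]
(I − A)⁻¹ = adj(I−A) / det(I−A) ≈
  [   1.3194     0.0463     0.1389]
  [   0.0000     1.6667     0.0000]
  [   0.5556     0.3704     1.1111]
Δx = (I − A)⁻¹ Δd with Δd having -150 in the Services component and 0 elsewhere.
So Δx_2 = L_22 · (-150), where L_22 = adj(I−A)_22 / det(I−A) = 0.7200 / 0.4320.
Δx_2 = 0.7200 × (-150) / 0.4320 = -108.00 / 0.4320 = -250.00.

Δx_2 = -250.00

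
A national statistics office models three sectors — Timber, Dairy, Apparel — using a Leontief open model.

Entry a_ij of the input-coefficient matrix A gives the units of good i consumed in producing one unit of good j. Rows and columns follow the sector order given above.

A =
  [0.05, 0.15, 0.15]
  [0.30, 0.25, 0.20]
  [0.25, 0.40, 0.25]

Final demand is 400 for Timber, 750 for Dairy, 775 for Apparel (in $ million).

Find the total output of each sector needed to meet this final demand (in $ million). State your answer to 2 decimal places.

I − A =
  [   0.95    -0.15    -0.15]
  [  -0.30     0.75    -0.20]
  [  -0.25    -0.40     0.75]
Cofactors of I−A, C_ij = (−1)^(i+j)·(minor ij) (rows/columns in the sector order above):
  C_11 = (0.75)(0.75) − (-0.20)(-0.40) = 0.4825
  C_12 = −[(-0.30)(0.75) − (-0.20)(-0.25)] = 0.2750
  C_13 = (-0.30)(-0.40) − (0.75)(-0.25) = 0.3075
  C_21 = −[(-0.15)(0.75) − (-0.15)(-0.40)] = 0.1725
  C_22 = (0.95)(0.75) − (-0.15)(-0.25) = 0.6750
  C_23 = −[(0.95)(-0.40) − (-0.15)(-0.25)] = 0.4175
  C_31 = (-0.15)(-0.20) − (-0.15)(0.75) = 0.1425
  C_32 = −[(0.95)(-0.20) − (-0.15)(-0.30)] = 0.2350
  C_33 = (0.95)(0.75) − (-0.15)(-0.30) = 0.6675
det(I−A) = Σ_j (I−A)_1j·C_1j = (0.95)(0.4825) + (-0.15)(0.2750) + (-0.15)(0.3075) = 0.3710
adj(I−A) = Cᵀ =
  [ 0.4825   0.1725   0.1425]
  [ 0.2750   0.6750   0.2350]
  [ 0.3075   0.4175   0.6675]
(I − A)⁻¹ = adj(I−A) / det(I−A) ≈
  [   1.3005     0.4650     0.3841]
  [   0.7412     1.8194     0.6334]
  [   0.8288     1.1253     1.7992]
x = (I − A)⁻¹ d = adj(I−A)·d / det(I−A), with det(I−A) = 0.3710:
  x_T = (0.4825·400 + 0.1725·750 + 0.1425·775) / 0.3710 = 432.8125 / 0.3710 ≈ 1166.61
  x_D = (0.2750·400 + 0.6750·750 + 0.2350·775) / 0.3710 = 798.375 / 0.3710 ≈ 2151.95
  x_A = (0.3075·400 + 0.4175·750 + 0.6675·775) / 0.3710 = 953.4375 / 0.3710 ≈ 2569.91

x_T = 1166.61, x_D = 2151.95, x_A = 2569.91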